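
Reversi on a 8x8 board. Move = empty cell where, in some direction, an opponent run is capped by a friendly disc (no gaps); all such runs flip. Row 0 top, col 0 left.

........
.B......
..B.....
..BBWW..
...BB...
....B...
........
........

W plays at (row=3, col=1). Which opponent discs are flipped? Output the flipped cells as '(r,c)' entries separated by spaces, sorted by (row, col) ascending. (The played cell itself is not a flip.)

Answer: (3,2) (3,3)

Derivation:
Dir NW: first cell '.' (not opp) -> no flip
Dir N: first cell '.' (not opp) -> no flip
Dir NE: opp run (2,2), next='.' -> no flip
Dir W: first cell '.' (not opp) -> no flip
Dir E: opp run (3,2) (3,3) capped by W -> flip
Dir SW: first cell '.' (not opp) -> no flip
Dir S: first cell '.' (not opp) -> no flip
Dir SE: first cell '.' (not opp) -> no flip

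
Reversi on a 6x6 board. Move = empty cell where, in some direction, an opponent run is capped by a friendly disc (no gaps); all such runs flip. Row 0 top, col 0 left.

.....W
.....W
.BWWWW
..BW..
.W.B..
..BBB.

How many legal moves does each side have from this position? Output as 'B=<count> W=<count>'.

Answer: B=6 W=3

Derivation:
-- B to move --
(0,4): no bracket -> illegal
(1,1): no bracket -> illegal
(1,2): flips 1 -> legal
(1,3): flips 2 -> legal
(1,4): flips 1 -> legal
(3,0): flips 1 -> legal
(3,1): no bracket -> illegal
(3,4): flips 1 -> legal
(3,5): no bracket -> illegal
(4,0): no bracket -> illegal
(4,2): no bracket -> illegal
(4,4): no bracket -> illegal
(5,0): flips 1 -> legal
(5,1): no bracket -> illegal
B mobility = 6
-- W to move --
(1,0): no bracket -> illegal
(1,1): no bracket -> illegal
(1,2): no bracket -> illegal
(2,0): flips 1 -> legal
(3,0): no bracket -> illegal
(3,1): flips 1 -> legal
(3,4): no bracket -> illegal
(4,2): flips 1 -> legal
(4,4): no bracket -> illegal
(4,5): no bracket -> illegal
(5,1): no bracket -> illegal
(5,5): no bracket -> illegal
W mobility = 3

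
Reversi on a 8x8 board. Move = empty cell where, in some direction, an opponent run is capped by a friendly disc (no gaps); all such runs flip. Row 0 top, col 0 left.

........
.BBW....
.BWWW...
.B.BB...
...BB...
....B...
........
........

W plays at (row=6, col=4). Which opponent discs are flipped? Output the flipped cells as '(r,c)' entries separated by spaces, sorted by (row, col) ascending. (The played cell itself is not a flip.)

Answer: (3,4) (4,4) (5,4)

Derivation:
Dir NW: first cell '.' (not opp) -> no flip
Dir N: opp run (5,4) (4,4) (3,4) capped by W -> flip
Dir NE: first cell '.' (not opp) -> no flip
Dir W: first cell '.' (not opp) -> no flip
Dir E: first cell '.' (not opp) -> no flip
Dir SW: first cell '.' (not opp) -> no flip
Dir S: first cell '.' (not opp) -> no flip
Dir SE: first cell '.' (not opp) -> no flip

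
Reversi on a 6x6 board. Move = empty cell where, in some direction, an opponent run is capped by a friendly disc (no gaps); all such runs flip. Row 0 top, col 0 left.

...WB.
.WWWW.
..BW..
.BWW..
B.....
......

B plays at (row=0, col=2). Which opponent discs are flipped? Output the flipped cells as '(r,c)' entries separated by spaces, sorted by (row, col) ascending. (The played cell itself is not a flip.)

Dir NW: edge -> no flip
Dir N: edge -> no flip
Dir NE: edge -> no flip
Dir W: first cell '.' (not opp) -> no flip
Dir E: opp run (0,3) capped by B -> flip
Dir SW: opp run (1,1), next='.' -> no flip
Dir S: opp run (1,2) capped by B -> flip
Dir SE: opp run (1,3), next='.' -> no flip

Answer: (0,3) (1,2)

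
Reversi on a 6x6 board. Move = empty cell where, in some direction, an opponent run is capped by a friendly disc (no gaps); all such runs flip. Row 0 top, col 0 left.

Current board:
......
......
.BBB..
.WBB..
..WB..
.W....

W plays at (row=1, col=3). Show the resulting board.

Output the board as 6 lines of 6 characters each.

Place W at (1,3); scan 8 dirs for brackets.
Dir NW: first cell '.' (not opp) -> no flip
Dir N: first cell '.' (not opp) -> no flip
Dir NE: first cell '.' (not opp) -> no flip
Dir W: first cell '.' (not opp) -> no flip
Dir E: first cell '.' (not opp) -> no flip
Dir SW: opp run (2,2) capped by W -> flip
Dir S: opp run (2,3) (3,3) (4,3), next='.' -> no flip
Dir SE: first cell '.' (not opp) -> no flip
All flips: (2,2)

Answer: ......
...W..
.BWB..
.WBB..
..WB..
.W....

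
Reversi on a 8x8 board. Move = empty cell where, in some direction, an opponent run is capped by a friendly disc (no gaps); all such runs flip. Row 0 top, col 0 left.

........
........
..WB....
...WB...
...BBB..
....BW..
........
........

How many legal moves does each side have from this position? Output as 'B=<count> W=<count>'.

Answer: B=6 W=4

Derivation:
-- B to move --
(1,1): flips 2 -> legal
(1,2): no bracket -> illegal
(1,3): no bracket -> illegal
(2,1): flips 1 -> legal
(2,4): no bracket -> illegal
(3,1): no bracket -> illegal
(3,2): flips 1 -> legal
(4,2): no bracket -> illegal
(4,6): no bracket -> illegal
(5,6): flips 1 -> legal
(6,4): no bracket -> illegal
(6,5): flips 1 -> legal
(6,6): flips 1 -> legal
B mobility = 6
-- W to move --
(1,2): no bracket -> illegal
(1,3): flips 1 -> legal
(1,4): no bracket -> illegal
(2,4): flips 1 -> legal
(2,5): no bracket -> illegal
(3,2): no bracket -> illegal
(3,5): flips 2 -> legal
(3,6): no bracket -> illegal
(4,2): no bracket -> illegal
(4,6): no bracket -> illegal
(5,2): no bracket -> illegal
(5,3): flips 2 -> legal
(5,6): no bracket -> illegal
(6,3): no bracket -> illegal
(6,4): no bracket -> illegal
(6,5): no bracket -> illegal
W mobility = 4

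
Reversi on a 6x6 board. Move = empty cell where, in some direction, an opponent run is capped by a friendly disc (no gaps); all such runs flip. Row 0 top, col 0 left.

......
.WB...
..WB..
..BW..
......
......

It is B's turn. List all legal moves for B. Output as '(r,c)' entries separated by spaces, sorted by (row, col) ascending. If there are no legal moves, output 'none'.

Answer: (1,0) (2,1) (3,4) (4,3)

Derivation:
(0,0): no bracket -> illegal
(0,1): no bracket -> illegal
(0,2): no bracket -> illegal
(1,0): flips 1 -> legal
(1,3): no bracket -> illegal
(2,0): no bracket -> illegal
(2,1): flips 1 -> legal
(2,4): no bracket -> illegal
(3,1): no bracket -> illegal
(3,4): flips 1 -> legal
(4,2): no bracket -> illegal
(4,3): flips 1 -> legal
(4,4): no bracket -> illegal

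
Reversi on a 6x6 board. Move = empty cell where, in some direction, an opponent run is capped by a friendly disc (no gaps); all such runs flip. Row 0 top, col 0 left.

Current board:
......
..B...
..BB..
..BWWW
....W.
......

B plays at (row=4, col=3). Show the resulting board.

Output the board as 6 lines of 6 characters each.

Place B at (4,3); scan 8 dirs for brackets.
Dir NW: first cell 'B' (not opp) -> no flip
Dir N: opp run (3,3) capped by B -> flip
Dir NE: opp run (3,4), next='.' -> no flip
Dir W: first cell '.' (not opp) -> no flip
Dir E: opp run (4,4), next='.' -> no flip
Dir SW: first cell '.' (not opp) -> no flip
Dir S: first cell '.' (not opp) -> no flip
Dir SE: first cell '.' (not opp) -> no flip
All flips: (3,3)

Answer: ......
..B...
..BB..
..BBWW
...BW.
......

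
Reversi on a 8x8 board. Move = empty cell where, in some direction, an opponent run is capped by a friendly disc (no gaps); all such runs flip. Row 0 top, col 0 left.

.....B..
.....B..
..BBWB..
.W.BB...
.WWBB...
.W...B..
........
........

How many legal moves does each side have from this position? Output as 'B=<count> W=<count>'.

-- B to move --
(1,3): no bracket -> illegal
(1,4): flips 1 -> legal
(2,0): no bracket -> illegal
(2,1): no bracket -> illegal
(3,0): no bracket -> illegal
(3,2): no bracket -> illegal
(3,5): no bracket -> illegal
(4,0): flips 3 -> legal
(5,0): no bracket -> illegal
(5,2): no bracket -> illegal
(5,3): no bracket -> illegal
(6,0): flips 2 -> legal
(6,1): no bracket -> illegal
(6,2): no bracket -> illegal
B mobility = 3
-- W to move --
(0,4): no bracket -> illegal
(0,6): flips 1 -> legal
(1,1): no bracket -> illegal
(1,2): no bracket -> illegal
(1,3): flips 1 -> legal
(1,4): no bracket -> illegal
(1,6): no bracket -> illegal
(2,1): flips 2 -> legal
(2,6): flips 1 -> legal
(3,2): no bracket -> illegal
(3,5): no bracket -> illegal
(3,6): no bracket -> illegal
(4,5): flips 2 -> legal
(4,6): no bracket -> illegal
(5,2): no bracket -> illegal
(5,3): no bracket -> illegal
(5,4): flips 2 -> legal
(5,6): no bracket -> illegal
(6,4): no bracket -> illegal
(6,5): no bracket -> illegal
(6,6): no bracket -> illegal
W mobility = 6

Answer: B=3 W=6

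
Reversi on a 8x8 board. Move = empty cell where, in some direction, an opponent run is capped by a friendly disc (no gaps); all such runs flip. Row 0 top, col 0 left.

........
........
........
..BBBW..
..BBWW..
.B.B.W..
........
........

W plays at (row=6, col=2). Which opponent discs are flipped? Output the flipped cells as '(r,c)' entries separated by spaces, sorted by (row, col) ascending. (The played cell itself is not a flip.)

Dir NW: opp run (5,1), next='.' -> no flip
Dir N: first cell '.' (not opp) -> no flip
Dir NE: opp run (5,3) capped by W -> flip
Dir W: first cell '.' (not opp) -> no flip
Dir E: first cell '.' (not opp) -> no flip
Dir SW: first cell '.' (not opp) -> no flip
Dir S: first cell '.' (not opp) -> no flip
Dir SE: first cell '.' (not opp) -> no flip

Answer: (5,3)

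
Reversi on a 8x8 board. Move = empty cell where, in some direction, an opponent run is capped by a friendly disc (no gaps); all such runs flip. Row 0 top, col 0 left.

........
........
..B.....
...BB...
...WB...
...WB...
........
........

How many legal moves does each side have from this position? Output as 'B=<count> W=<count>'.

Answer: B=5 W=6

Derivation:
-- B to move --
(3,2): flips 1 -> legal
(4,2): flips 1 -> legal
(5,2): flips 2 -> legal
(6,2): flips 1 -> legal
(6,3): flips 2 -> legal
(6,4): no bracket -> illegal
B mobility = 5
-- W to move --
(1,1): no bracket -> illegal
(1,2): no bracket -> illegal
(1,3): no bracket -> illegal
(2,1): no bracket -> illegal
(2,3): flips 1 -> legal
(2,4): no bracket -> illegal
(2,5): flips 1 -> legal
(3,1): no bracket -> illegal
(3,2): no bracket -> illegal
(3,5): flips 1 -> legal
(4,2): no bracket -> illegal
(4,5): flips 1 -> legal
(5,5): flips 1 -> legal
(6,3): no bracket -> illegal
(6,4): no bracket -> illegal
(6,5): flips 1 -> legal
W mobility = 6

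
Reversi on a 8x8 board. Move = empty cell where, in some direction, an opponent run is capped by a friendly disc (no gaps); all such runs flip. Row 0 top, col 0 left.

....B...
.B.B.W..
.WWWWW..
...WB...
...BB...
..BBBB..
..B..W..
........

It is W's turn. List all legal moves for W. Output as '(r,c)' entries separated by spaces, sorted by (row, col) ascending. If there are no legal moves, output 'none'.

Answer: (0,0) (0,1) (0,2) (0,3) (3,2) (3,5) (4,5) (6,1) (6,3) (6,4) (6,6)

Derivation:
(0,0): flips 1 -> legal
(0,1): flips 1 -> legal
(0,2): flips 1 -> legal
(0,3): flips 1 -> legal
(0,5): no bracket -> illegal
(1,0): no bracket -> illegal
(1,2): no bracket -> illegal
(1,4): no bracket -> illegal
(2,0): no bracket -> illegal
(3,2): flips 2 -> legal
(3,5): flips 1 -> legal
(4,1): no bracket -> illegal
(4,2): no bracket -> illegal
(4,5): flips 2 -> legal
(4,6): no bracket -> illegal
(5,1): no bracket -> illegal
(5,6): no bracket -> illegal
(6,1): flips 3 -> legal
(6,3): flips 2 -> legal
(6,4): flips 3 -> legal
(6,6): flips 2 -> legal
(7,1): no bracket -> illegal
(7,2): no bracket -> illegal
(7,3): no bracket -> illegal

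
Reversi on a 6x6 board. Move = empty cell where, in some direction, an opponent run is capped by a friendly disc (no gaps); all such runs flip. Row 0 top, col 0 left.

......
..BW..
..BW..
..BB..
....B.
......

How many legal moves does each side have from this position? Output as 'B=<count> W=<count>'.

Answer: B=5 W=6

Derivation:
-- B to move --
(0,2): no bracket -> illegal
(0,3): flips 2 -> legal
(0,4): flips 1 -> legal
(1,4): flips 2 -> legal
(2,4): flips 1 -> legal
(3,4): flips 1 -> legal
B mobility = 5
-- W to move --
(0,1): flips 1 -> legal
(0,2): no bracket -> illegal
(0,3): no bracket -> illegal
(1,1): flips 1 -> legal
(2,1): flips 1 -> legal
(2,4): no bracket -> illegal
(3,1): flips 1 -> legal
(3,4): no bracket -> illegal
(3,5): no bracket -> illegal
(4,1): flips 1 -> legal
(4,2): no bracket -> illegal
(4,3): flips 1 -> legal
(4,5): no bracket -> illegal
(5,3): no bracket -> illegal
(5,4): no bracket -> illegal
(5,5): no bracket -> illegal
W mobility = 6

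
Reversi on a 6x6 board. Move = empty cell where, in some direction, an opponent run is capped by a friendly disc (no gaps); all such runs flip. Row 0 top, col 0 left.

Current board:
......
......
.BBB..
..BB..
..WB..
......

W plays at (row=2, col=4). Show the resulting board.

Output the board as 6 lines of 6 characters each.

Answer: ......
......
.BBBW.
..BW..
..WB..
......

Derivation:
Place W at (2,4); scan 8 dirs for brackets.
Dir NW: first cell '.' (not opp) -> no flip
Dir N: first cell '.' (not opp) -> no flip
Dir NE: first cell '.' (not opp) -> no flip
Dir W: opp run (2,3) (2,2) (2,1), next='.' -> no flip
Dir E: first cell '.' (not opp) -> no flip
Dir SW: opp run (3,3) capped by W -> flip
Dir S: first cell '.' (not opp) -> no flip
Dir SE: first cell '.' (not opp) -> no flip
All flips: (3,3)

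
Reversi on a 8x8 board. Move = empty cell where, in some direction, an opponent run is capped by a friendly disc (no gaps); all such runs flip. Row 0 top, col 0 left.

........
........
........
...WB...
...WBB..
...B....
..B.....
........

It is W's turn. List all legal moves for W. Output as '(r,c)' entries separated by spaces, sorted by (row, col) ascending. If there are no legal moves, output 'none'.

(2,3): no bracket -> illegal
(2,4): no bracket -> illegal
(2,5): flips 1 -> legal
(3,5): flips 1 -> legal
(3,6): no bracket -> illegal
(4,2): no bracket -> illegal
(4,6): flips 2 -> legal
(5,1): no bracket -> illegal
(5,2): no bracket -> illegal
(5,4): no bracket -> illegal
(5,5): flips 1 -> legal
(5,6): no bracket -> illegal
(6,1): no bracket -> illegal
(6,3): flips 1 -> legal
(6,4): no bracket -> illegal
(7,1): no bracket -> illegal
(7,2): no bracket -> illegal
(7,3): no bracket -> illegal

Answer: (2,5) (3,5) (4,6) (5,5) (6,3)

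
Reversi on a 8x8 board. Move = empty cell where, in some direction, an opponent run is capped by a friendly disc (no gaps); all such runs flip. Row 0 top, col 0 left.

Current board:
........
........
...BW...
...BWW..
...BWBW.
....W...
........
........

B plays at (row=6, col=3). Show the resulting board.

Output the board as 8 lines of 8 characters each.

Answer: ........
........
...BW...
...BWW..
...BWBW.
....B...
...B....
........

Derivation:
Place B at (6,3); scan 8 dirs for brackets.
Dir NW: first cell '.' (not opp) -> no flip
Dir N: first cell '.' (not opp) -> no flip
Dir NE: opp run (5,4) capped by B -> flip
Dir W: first cell '.' (not opp) -> no flip
Dir E: first cell '.' (not opp) -> no flip
Dir SW: first cell '.' (not opp) -> no flip
Dir S: first cell '.' (not opp) -> no flip
Dir SE: first cell '.' (not opp) -> no flip
All flips: (5,4)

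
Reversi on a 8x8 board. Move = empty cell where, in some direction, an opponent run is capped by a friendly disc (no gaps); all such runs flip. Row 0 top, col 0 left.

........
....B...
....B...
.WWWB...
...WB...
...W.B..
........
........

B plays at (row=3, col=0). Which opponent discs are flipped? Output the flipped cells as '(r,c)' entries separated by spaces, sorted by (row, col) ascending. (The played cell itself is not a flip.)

Dir NW: edge -> no flip
Dir N: first cell '.' (not opp) -> no flip
Dir NE: first cell '.' (not opp) -> no flip
Dir W: edge -> no flip
Dir E: opp run (3,1) (3,2) (3,3) capped by B -> flip
Dir SW: edge -> no flip
Dir S: first cell '.' (not opp) -> no flip
Dir SE: first cell '.' (not opp) -> no flip

Answer: (3,1) (3,2) (3,3)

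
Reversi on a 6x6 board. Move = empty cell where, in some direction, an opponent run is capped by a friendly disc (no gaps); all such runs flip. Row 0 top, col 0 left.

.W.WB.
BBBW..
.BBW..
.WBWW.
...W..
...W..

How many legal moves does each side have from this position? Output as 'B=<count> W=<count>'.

Answer: B=10 W=5

Derivation:
-- B to move --
(0,0): no bracket -> illegal
(0,2): flips 1 -> legal
(1,4): flips 2 -> legal
(2,0): no bracket -> illegal
(2,4): flips 1 -> legal
(2,5): no bracket -> illegal
(3,0): flips 1 -> legal
(3,5): flips 2 -> legal
(4,0): flips 1 -> legal
(4,1): flips 1 -> legal
(4,2): no bracket -> illegal
(4,4): flips 1 -> legal
(4,5): flips 2 -> legal
(5,2): no bracket -> illegal
(5,4): flips 1 -> legal
B mobility = 10
-- W to move --
(0,0): flips 2 -> legal
(0,2): no bracket -> illegal
(0,5): flips 1 -> legal
(1,4): no bracket -> illegal
(1,5): no bracket -> illegal
(2,0): flips 2 -> legal
(3,0): flips 2 -> legal
(4,1): flips 1 -> legal
(4,2): no bracket -> illegal
W mobility = 5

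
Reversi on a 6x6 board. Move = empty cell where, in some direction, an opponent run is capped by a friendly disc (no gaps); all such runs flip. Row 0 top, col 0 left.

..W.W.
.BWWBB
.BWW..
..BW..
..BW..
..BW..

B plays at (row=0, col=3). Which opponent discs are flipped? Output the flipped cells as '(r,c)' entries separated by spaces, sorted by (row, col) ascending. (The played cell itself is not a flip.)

Dir NW: edge -> no flip
Dir N: edge -> no flip
Dir NE: edge -> no flip
Dir W: opp run (0,2), next='.' -> no flip
Dir E: opp run (0,4), next='.' -> no flip
Dir SW: opp run (1,2) capped by B -> flip
Dir S: opp run (1,3) (2,3) (3,3) (4,3) (5,3), next=edge -> no flip
Dir SE: first cell 'B' (not opp) -> no flip

Answer: (1,2)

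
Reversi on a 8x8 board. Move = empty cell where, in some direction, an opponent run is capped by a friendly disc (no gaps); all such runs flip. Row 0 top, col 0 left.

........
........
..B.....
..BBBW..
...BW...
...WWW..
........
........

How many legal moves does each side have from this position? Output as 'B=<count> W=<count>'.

-- B to move --
(2,4): no bracket -> illegal
(2,5): no bracket -> illegal
(2,6): no bracket -> illegal
(3,6): flips 1 -> legal
(4,2): no bracket -> illegal
(4,5): flips 1 -> legal
(4,6): no bracket -> illegal
(5,2): no bracket -> illegal
(5,6): no bracket -> illegal
(6,2): no bracket -> illegal
(6,3): flips 1 -> legal
(6,4): flips 2 -> legal
(6,5): flips 1 -> legal
(6,6): flips 2 -> legal
B mobility = 6
-- W to move --
(1,1): flips 2 -> legal
(1,2): no bracket -> illegal
(1,3): no bracket -> illegal
(2,1): flips 2 -> legal
(2,3): flips 2 -> legal
(2,4): flips 1 -> legal
(2,5): no bracket -> illegal
(3,1): flips 3 -> legal
(4,1): no bracket -> illegal
(4,2): flips 1 -> legal
(4,5): no bracket -> illegal
(5,2): no bracket -> illegal
W mobility = 6

Answer: B=6 W=6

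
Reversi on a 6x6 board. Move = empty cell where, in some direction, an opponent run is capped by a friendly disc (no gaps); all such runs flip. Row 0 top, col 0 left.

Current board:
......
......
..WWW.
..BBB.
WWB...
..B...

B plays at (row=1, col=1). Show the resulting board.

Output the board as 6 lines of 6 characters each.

Answer: ......
.B....
..BWW.
..BBB.
WWB...
..B...

Derivation:
Place B at (1,1); scan 8 dirs for brackets.
Dir NW: first cell '.' (not opp) -> no flip
Dir N: first cell '.' (not opp) -> no flip
Dir NE: first cell '.' (not opp) -> no flip
Dir W: first cell '.' (not opp) -> no flip
Dir E: first cell '.' (not opp) -> no flip
Dir SW: first cell '.' (not opp) -> no flip
Dir S: first cell '.' (not opp) -> no flip
Dir SE: opp run (2,2) capped by B -> flip
All flips: (2,2)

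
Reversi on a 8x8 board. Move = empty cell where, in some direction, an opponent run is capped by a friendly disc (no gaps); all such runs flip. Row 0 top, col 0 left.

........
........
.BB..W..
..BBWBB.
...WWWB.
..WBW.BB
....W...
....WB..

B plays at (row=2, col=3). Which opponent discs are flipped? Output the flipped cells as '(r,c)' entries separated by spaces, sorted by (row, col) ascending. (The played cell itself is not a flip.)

Answer: (3,4) (4,5)

Derivation:
Dir NW: first cell '.' (not opp) -> no flip
Dir N: first cell '.' (not opp) -> no flip
Dir NE: first cell '.' (not opp) -> no flip
Dir W: first cell 'B' (not opp) -> no flip
Dir E: first cell '.' (not opp) -> no flip
Dir SW: first cell 'B' (not opp) -> no flip
Dir S: first cell 'B' (not opp) -> no flip
Dir SE: opp run (3,4) (4,5) capped by B -> flip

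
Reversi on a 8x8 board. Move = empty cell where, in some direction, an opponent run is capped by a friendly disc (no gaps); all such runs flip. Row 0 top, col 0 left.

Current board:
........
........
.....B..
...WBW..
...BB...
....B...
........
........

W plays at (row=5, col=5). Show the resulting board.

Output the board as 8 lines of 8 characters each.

Place W at (5,5); scan 8 dirs for brackets.
Dir NW: opp run (4,4) capped by W -> flip
Dir N: first cell '.' (not opp) -> no flip
Dir NE: first cell '.' (not opp) -> no flip
Dir W: opp run (5,4), next='.' -> no flip
Dir E: first cell '.' (not opp) -> no flip
Dir SW: first cell '.' (not opp) -> no flip
Dir S: first cell '.' (not opp) -> no flip
Dir SE: first cell '.' (not opp) -> no flip
All flips: (4,4)

Answer: ........
........
.....B..
...WBW..
...BW...
....BW..
........
........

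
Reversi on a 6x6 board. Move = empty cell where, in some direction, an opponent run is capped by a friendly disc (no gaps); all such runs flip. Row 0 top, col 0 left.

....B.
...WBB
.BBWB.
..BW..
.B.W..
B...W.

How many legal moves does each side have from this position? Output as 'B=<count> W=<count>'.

Answer: B=5 W=7

Derivation:
-- B to move --
(0,2): flips 1 -> legal
(0,3): no bracket -> illegal
(1,2): flips 1 -> legal
(3,4): flips 1 -> legal
(4,2): flips 1 -> legal
(4,4): flips 1 -> legal
(4,5): no bracket -> illegal
(5,2): no bracket -> illegal
(5,3): no bracket -> illegal
(5,5): no bracket -> illegal
B mobility = 5
-- W to move --
(0,3): no bracket -> illegal
(0,5): flips 1 -> legal
(1,0): flips 2 -> legal
(1,1): flips 1 -> legal
(1,2): no bracket -> illegal
(2,0): flips 2 -> legal
(2,5): flips 1 -> legal
(3,0): no bracket -> illegal
(3,1): flips 2 -> legal
(3,4): no bracket -> illegal
(3,5): flips 1 -> legal
(4,0): no bracket -> illegal
(4,2): no bracket -> illegal
(5,1): no bracket -> illegal
(5,2): no bracket -> illegal
W mobility = 7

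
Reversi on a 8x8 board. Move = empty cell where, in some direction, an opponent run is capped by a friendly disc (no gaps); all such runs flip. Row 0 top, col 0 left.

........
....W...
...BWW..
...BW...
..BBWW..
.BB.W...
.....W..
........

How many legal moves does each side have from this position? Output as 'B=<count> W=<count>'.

Answer: B=9 W=6

Derivation:
-- B to move --
(0,3): no bracket -> illegal
(0,4): no bracket -> illegal
(0,5): flips 1 -> legal
(1,3): no bracket -> illegal
(1,5): flips 1 -> legal
(1,6): flips 2 -> legal
(2,6): flips 2 -> legal
(3,5): flips 1 -> legal
(3,6): no bracket -> illegal
(4,6): flips 2 -> legal
(5,3): no bracket -> illegal
(5,5): flips 1 -> legal
(5,6): flips 2 -> legal
(6,3): no bracket -> illegal
(6,4): no bracket -> illegal
(6,6): no bracket -> illegal
(7,4): no bracket -> illegal
(7,5): no bracket -> illegal
(7,6): flips 2 -> legal
B mobility = 9
-- W to move --
(1,2): flips 1 -> legal
(1,3): no bracket -> illegal
(2,2): flips 2 -> legal
(3,1): no bracket -> illegal
(3,2): flips 3 -> legal
(4,0): no bracket -> illegal
(4,1): flips 2 -> legal
(5,0): no bracket -> illegal
(5,3): no bracket -> illegal
(6,0): flips 3 -> legal
(6,1): flips 2 -> legal
(6,2): no bracket -> illegal
(6,3): no bracket -> illegal
W mobility = 6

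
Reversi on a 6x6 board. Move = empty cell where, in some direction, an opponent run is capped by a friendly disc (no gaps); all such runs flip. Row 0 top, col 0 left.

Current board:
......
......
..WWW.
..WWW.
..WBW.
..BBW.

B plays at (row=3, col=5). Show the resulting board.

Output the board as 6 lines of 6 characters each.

Answer: ......
......
..WWW.
..WWWB
..WBB.
..BBW.

Derivation:
Place B at (3,5); scan 8 dirs for brackets.
Dir NW: opp run (2,4), next='.' -> no flip
Dir N: first cell '.' (not opp) -> no flip
Dir NE: edge -> no flip
Dir W: opp run (3,4) (3,3) (3,2), next='.' -> no flip
Dir E: edge -> no flip
Dir SW: opp run (4,4) capped by B -> flip
Dir S: first cell '.' (not opp) -> no flip
Dir SE: edge -> no flip
All flips: (4,4)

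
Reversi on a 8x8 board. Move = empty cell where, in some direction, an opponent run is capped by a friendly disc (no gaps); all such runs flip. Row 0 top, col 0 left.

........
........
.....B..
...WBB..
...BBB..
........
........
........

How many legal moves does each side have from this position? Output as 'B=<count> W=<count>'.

-- B to move --
(2,2): flips 1 -> legal
(2,3): flips 1 -> legal
(2,4): no bracket -> illegal
(3,2): flips 1 -> legal
(4,2): no bracket -> illegal
B mobility = 3
-- W to move --
(1,4): no bracket -> illegal
(1,5): no bracket -> illegal
(1,6): no bracket -> illegal
(2,3): no bracket -> illegal
(2,4): no bracket -> illegal
(2,6): no bracket -> illegal
(3,2): no bracket -> illegal
(3,6): flips 2 -> legal
(4,2): no bracket -> illegal
(4,6): no bracket -> illegal
(5,2): no bracket -> illegal
(5,3): flips 1 -> legal
(5,4): no bracket -> illegal
(5,5): flips 1 -> legal
(5,6): no bracket -> illegal
W mobility = 3

Answer: B=3 W=3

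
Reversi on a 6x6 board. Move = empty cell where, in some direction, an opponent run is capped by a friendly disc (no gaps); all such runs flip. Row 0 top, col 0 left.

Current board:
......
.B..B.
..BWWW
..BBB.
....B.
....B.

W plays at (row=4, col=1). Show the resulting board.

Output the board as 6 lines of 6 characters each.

Place W at (4,1); scan 8 dirs for brackets.
Dir NW: first cell '.' (not opp) -> no flip
Dir N: first cell '.' (not opp) -> no flip
Dir NE: opp run (3,2) capped by W -> flip
Dir W: first cell '.' (not opp) -> no flip
Dir E: first cell '.' (not opp) -> no flip
Dir SW: first cell '.' (not opp) -> no flip
Dir S: first cell '.' (not opp) -> no flip
Dir SE: first cell '.' (not opp) -> no flip
All flips: (3,2)

Answer: ......
.B..B.
..BWWW
..WBB.
.W..B.
....B.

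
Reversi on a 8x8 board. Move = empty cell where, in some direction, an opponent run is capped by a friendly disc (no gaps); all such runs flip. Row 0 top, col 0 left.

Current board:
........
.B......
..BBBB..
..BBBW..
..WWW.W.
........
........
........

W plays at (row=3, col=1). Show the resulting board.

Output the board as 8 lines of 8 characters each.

Answer: ........
.B......
..BBBB..
.WWWWW..
..WWW.W.
........
........
........

Derivation:
Place W at (3,1); scan 8 dirs for brackets.
Dir NW: first cell '.' (not opp) -> no flip
Dir N: first cell '.' (not opp) -> no flip
Dir NE: opp run (2,2), next='.' -> no flip
Dir W: first cell '.' (not opp) -> no flip
Dir E: opp run (3,2) (3,3) (3,4) capped by W -> flip
Dir SW: first cell '.' (not opp) -> no flip
Dir S: first cell '.' (not opp) -> no flip
Dir SE: first cell 'W' (not opp) -> no flip
All flips: (3,2) (3,3) (3,4)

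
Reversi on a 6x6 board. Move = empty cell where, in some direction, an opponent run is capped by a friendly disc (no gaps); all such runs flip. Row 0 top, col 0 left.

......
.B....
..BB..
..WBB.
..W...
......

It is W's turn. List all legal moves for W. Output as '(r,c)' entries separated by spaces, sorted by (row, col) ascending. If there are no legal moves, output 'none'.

Answer: (1,2) (1,4) (2,4) (3,5)

Derivation:
(0,0): no bracket -> illegal
(0,1): no bracket -> illegal
(0,2): no bracket -> illegal
(1,0): no bracket -> illegal
(1,2): flips 1 -> legal
(1,3): no bracket -> illegal
(1,4): flips 1 -> legal
(2,0): no bracket -> illegal
(2,1): no bracket -> illegal
(2,4): flips 1 -> legal
(2,5): no bracket -> illegal
(3,1): no bracket -> illegal
(3,5): flips 2 -> legal
(4,3): no bracket -> illegal
(4,4): no bracket -> illegal
(4,5): no bracket -> illegal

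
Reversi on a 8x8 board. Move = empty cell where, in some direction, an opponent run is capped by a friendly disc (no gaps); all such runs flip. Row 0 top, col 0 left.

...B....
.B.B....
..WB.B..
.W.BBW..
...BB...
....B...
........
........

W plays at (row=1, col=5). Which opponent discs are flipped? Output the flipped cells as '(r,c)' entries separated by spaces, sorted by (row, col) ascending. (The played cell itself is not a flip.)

Answer: (2,5)

Derivation:
Dir NW: first cell '.' (not opp) -> no flip
Dir N: first cell '.' (not opp) -> no flip
Dir NE: first cell '.' (not opp) -> no flip
Dir W: first cell '.' (not opp) -> no flip
Dir E: first cell '.' (not opp) -> no flip
Dir SW: first cell '.' (not opp) -> no flip
Dir S: opp run (2,5) capped by W -> flip
Dir SE: first cell '.' (not opp) -> no flip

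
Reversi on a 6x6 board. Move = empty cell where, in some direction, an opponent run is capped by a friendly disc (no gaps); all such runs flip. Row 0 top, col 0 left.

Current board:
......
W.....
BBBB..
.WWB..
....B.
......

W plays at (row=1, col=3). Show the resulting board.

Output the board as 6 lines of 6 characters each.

Answer: ......
W..W..
BBWB..
.WWB..
....B.
......

Derivation:
Place W at (1,3); scan 8 dirs for brackets.
Dir NW: first cell '.' (not opp) -> no flip
Dir N: first cell '.' (not opp) -> no flip
Dir NE: first cell '.' (not opp) -> no flip
Dir W: first cell '.' (not opp) -> no flip
Dir E: first cell '.' (not opp) -> no flip
Dir SW: opp run (2,2) capped by W -> flip
Dir S: opp run (2,3) (3,3), next='.' -> no flip
Dir SE: first cell '.' (not opp) -> no flip
All flips: (2,2)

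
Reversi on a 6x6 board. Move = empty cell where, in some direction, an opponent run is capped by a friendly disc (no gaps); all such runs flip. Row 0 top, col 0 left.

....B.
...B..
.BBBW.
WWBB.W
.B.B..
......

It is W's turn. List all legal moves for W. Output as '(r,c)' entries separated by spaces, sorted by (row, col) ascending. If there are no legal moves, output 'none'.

Answer: (0,2) (1,1) (1,2) (2,0) (3,4) (4,2) (5,1) (5,2)

Derivation:
(0,2): flips 1 -> legal
(0,3): no bracket -> illegal
(0,5): no bracket -> illegal
(1,0): no bracket -> illegal
(1,1): flips 1 -> legal
(1,2): flips 1 -> legal
(1,4): no bracket -> illegal
(1,5): no bracket -> illegal
(2,0): flips 3 -> legal
(3,4): flips 2 -> legal
(4,0): no bracket -> illegal
(4,2): flips 1 -> legal
(4,4): no bracket -> illegal
(5,0): no bracket -> illegal
(5,1): flips 1 -> legal
(5,2): flips 1 -> legal
(5,3): no bracket -> illegal
(5,4): no bracket -> illegal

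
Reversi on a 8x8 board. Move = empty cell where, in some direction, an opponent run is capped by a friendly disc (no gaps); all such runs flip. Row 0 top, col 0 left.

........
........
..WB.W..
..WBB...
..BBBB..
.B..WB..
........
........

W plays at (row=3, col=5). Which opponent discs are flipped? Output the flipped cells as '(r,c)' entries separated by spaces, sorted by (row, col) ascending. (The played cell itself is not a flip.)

Dir NW: first cell '.' (not opp) -> no flip
Dir N: first cell 'W' (not opp) -> no flip
Dir NE: first cell '.' (not opp) -> no flip
Dir W: opp run (3,4) (3,3) capped by W -> flip
Dir E: first cell '.' (not opp) -> no flip
Dir SW: opp run (4,4), next='.' -> no flip
Dir S: opp run (4,5) (5,5), next='.' -> no flip
Dir SE: first cell '.' (not opp) -> no flip

Answer: (3,3) (3,4)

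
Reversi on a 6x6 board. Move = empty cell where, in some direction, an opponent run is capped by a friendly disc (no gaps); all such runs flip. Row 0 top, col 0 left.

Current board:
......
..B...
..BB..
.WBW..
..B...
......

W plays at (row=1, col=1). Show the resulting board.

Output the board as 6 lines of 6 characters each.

Place W at (1,1); scan 8 dirs for brackets.
Dir NW: first cell '.' (not opp) -> no flip
Dir N: first cell '.' (not opp) -> no flip
Dir NE: first cell '.' (not opp) -> no flip
Dir W: first cell '.' (not opp) -> no flip
Dir E: opp run (1,2), next='.' -> no flip
Dir SW: first cell '.' (not opp) -> no flip
Dir S: first cell '.' (not opp) -> no flip
Dir SE: opp run (2,2) capped by W -> flip
All flips: (2,2)

Answer: ......
.WB...
..WB..
.WBW..
..B...
......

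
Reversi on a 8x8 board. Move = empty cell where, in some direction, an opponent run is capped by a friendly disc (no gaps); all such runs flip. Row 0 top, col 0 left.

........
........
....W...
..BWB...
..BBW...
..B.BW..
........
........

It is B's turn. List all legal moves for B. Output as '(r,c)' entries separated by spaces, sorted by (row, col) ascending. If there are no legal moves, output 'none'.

(1,3): no bracket -> illegal
(1,4): flips 1 -> legal
(1,5): flips 2 -> legal
(2,2): no bracket -> illegal
(2,3): flips 1 -> legal
(2,5): no bracket -> illegal
(3,5): no bracket -> illegal
(4,5): flips 1 -> legal
(4,6): no bracket -> illegal
(5,3): no bracket -> illegal
(5,6): flips 1 -> legal
(6,4): no bracket -> illegal
(6,5): no bracket -> illegal
(6,6): no bracket -> illegal

Answer: (1,4) (1,5) (2,3) (4,5) (5,6)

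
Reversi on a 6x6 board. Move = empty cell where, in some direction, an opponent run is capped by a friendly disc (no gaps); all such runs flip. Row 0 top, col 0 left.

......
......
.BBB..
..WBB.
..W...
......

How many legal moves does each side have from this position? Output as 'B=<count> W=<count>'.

Answer: B=5 W=5

Derivation:
-- B to move --
(3,1): flips 1 -> legal
(4,1): flips 1 -> legal
(4,3): flips 1 -> legal
(5,1): flips 1 -> legal
(5,2): flips 2 -> legal
(5,3): no bracket -> illegal
B mobility = 5
-- W to move --
(1,0): flips 1 -> legal
(1,1): no bracket -> illegal
(1,2): flips 1 -> legal
(1,3): no bracket -> illegal
(1,4): flips 1 -> legal
(2,0): no bracket -> illegal
(2,4): flips 1 -> legal
(2,5): no bracket -> illegal
(3,0): no bracket -> illegal
(3,1): no bracket -> illegal
(3,5): flips 2 -> legal
(4,3): no bracket -> illegal
(4,4): no bracket -> illegal
(4,5): no bracket -> illegal
W mobility = 5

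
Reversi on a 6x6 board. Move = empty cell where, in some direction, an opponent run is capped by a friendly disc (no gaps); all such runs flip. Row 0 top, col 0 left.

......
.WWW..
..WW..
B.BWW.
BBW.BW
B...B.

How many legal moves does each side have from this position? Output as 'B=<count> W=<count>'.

-- B to move --
(0,0): flips 3 -> legal
(0,1): no bracket -> illegal
(0,2): flips 2 -> legal
(0,3): no bracket -> illegal
(0,4): no bracket -> illegal
(1,0): no bracket -> illegal
(1,4): flips 1 -> legal
(2,0): no bracket -> illegal
(2,1): no bracket -> illegal
(2,4): flips 1 -> legal
(2,5): no bracket -> illegal
(3,1): no bracket -> illegal
(3,5): flips 2 -> legal
(4,3): flips 1 -> legal
(5,1): no bracket -> illegal
(5,2): flips 1 -> legal
(5,3): no bracket -> illegal
(5,5): no bracket -> illegal
B mobility = 7
-- W to move --
(2,0): no bracket -> illegal
(2,1): no bracket -> illegal
(3,1): flips 1 -> legal
(3,5): no bracket -> illegal
(4,3): flips 1 -> legal
(5,1): no bracket -> illegal
(5,2): no bracket -> illegal
(5,3): no bracket -> illegal
(5,5): flips 1 -> legal
W mobility = 3

Answer: B=7 W=3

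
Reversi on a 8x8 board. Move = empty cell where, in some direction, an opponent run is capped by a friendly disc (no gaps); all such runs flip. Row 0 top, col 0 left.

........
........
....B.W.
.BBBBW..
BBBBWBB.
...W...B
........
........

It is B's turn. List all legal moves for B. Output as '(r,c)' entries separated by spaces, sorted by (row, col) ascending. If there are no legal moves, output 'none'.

Answer: (2,5) (3,6) (5,4) (5,5) (6,3) (6,4)

Derivation:
(1,5): no bracket -> illegal
(1,6): no bracket -> illegal
(1,7): no bracket -> illegal
(2,5): flips 1 -> legal
(2,7): no bracket -> illegal
(3,6): flips 1 -> legal
(3,7): no bracket -> illegal
(5,2): no bracket -> illegal
(5,4): flips 1 -> legal
(5,5): flips 1 -> legal
(6,2): no bracket -> illegal
(6,3): flips 1 -> legal
(6,4): flips 1 -> legal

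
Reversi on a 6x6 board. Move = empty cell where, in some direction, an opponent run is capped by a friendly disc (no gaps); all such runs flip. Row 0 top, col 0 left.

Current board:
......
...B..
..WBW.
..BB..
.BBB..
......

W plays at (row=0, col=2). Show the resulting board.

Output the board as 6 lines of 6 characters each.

Place W at (0,2); scan 8 dirs for brackets.
Dir NW: edge -> no flip
Dir N: edge -> no flip
Dir NE: edge -> no flip
Dir W: first cell '.' (not opp) -> no flip
Dir E: first cell '.' (not opp) -> no flip
Dir SW: first cell '.' (not opp) -> no flip
Dir S: first cell '.' (not opp) -> no flip
Dir SE: opp run (1,3) capped by W -> flip
All flips: (1,3)

Answer: ..W...
...W..
..WBW.
..BB..
.BBB..
......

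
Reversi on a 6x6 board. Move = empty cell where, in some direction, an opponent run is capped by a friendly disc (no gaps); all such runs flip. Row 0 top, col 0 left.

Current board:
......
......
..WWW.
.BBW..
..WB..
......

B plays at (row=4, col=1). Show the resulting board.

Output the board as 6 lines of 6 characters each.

Place B at (4,1); scan 8 dirs for brackets.
Dir NW: first cell '.' (not opp) -> no flip
Dir N: first cell 'B' (not opp) -> no flip
Dir NE: first cell 'B' (not opp) -> no flip
Dir W: first cell '.' (not opp) -> no flip
Dir E: opp run (4,2) capped by B -> flip
Dir SW: first cell '.' (not opp) -> no flip
Dir S: first cell '.' (not opp) -> no flip
Dir SE: first cell '.' (not opp) -> no flip
All flips: (4,2)

Answer: ......
......
..WWW.
.BBW..
.BBB..
......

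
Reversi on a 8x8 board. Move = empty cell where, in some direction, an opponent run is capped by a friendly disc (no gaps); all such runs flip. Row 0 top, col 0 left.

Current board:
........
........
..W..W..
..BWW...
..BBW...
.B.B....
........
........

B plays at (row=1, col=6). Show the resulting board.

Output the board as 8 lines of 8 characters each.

Place B at (1,6); scan 8 dirs for brackets.
Dir NW: first cell '.' (not opp) -> no flip
Dir N: first cell '.' (not opp) -> no flip
Dir NE: first cell '.' (not opp) -> no flip
Dir W: first cell '.' (not opp) -> no flip
Dir E: first cell '.' (not opp) -> no flip
Dir SW: opp run (2,5) (3,4) capped by B -> flip
Dir S: first cell '.' (not opp) -> no flip
Dir SE: first cell '.' (not opp) -> no flip
All flips: (2,5) (3,4)

Answer: ........
......B.
..W..B..
..BWB...
..BBW...
.B.B....
........
........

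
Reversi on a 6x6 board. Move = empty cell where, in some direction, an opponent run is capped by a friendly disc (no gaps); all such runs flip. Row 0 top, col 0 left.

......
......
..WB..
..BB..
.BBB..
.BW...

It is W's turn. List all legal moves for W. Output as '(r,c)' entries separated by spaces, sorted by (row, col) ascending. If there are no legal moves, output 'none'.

(1,2): no bracket -> illegal
(1,3): no bracket -> illegal
(1,4): no bracket -> illegal
(2,1): no bracket -> illegal
(2,4): flips 1 -> legal
(3,0): flips 1 -> legal
(3,1): no bracket -> illegal
(3,4): flips 1 -> legal
(4,0): no bracket -> illegal
(4,4): flips 1 -> legal
(5,0): flips 1 -> legal
(5,3): no bracket -> illegal
(5,4): no bracket -> illegal

Answer: (2,4) (3,0) (3,4) (4,4) (5,0)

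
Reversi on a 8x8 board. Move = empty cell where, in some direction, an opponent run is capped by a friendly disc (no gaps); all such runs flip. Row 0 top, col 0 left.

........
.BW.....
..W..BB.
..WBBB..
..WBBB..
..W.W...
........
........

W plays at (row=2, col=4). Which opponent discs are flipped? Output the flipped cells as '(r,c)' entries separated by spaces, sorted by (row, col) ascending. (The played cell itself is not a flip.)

Answer: (3,3) (3,4) (4,4)

Derivation:
Dir NW: first cell '.' (not opp) -> no flip
Dir N: first cell '.' (not opp) -> no flip
Dir NE: first cell '.' (not opp) -> no flip
Dir W: first cell '.' (not opp) -> no flip
Dir E: opp run (2,5) (2,6), next='.' -> no flip
Dir SW: opp run (3,3) capped by W -> flip
Dir S: opp run (3,4) (4,4) capped by W -> flip
Dir SE: opp run (3,5), next='.' -> no flip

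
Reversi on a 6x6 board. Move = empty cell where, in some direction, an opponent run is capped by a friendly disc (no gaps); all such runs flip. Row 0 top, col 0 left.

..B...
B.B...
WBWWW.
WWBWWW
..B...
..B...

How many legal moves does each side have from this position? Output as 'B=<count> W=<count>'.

-- B to move --
(1,1): no bracket -> illegal
(1,3): no bracket -> illegal
(1,4): flips 1 -> legal
(1,5): flips 2 -> legal
(2,5): flips 3 -> legal
(4,0): flips 2 -> legal
(4,1): flips 1 -> legal
(4,3): no bracket -> illegal
(4,4): no bracket -> illegal
(4,5): flips 2 -> legal
B mobility = 6
-- W to move --
(0,0): flips 1 -> legal
(0,1): flips 1 -> legal
(0,3): flips 2 -> legal
(1,1): flips 1 -> legal
(1,3): no bracket -> illegal
(4,1): flips 1 -> legal
(4,3): no bracket -> illegal
(5,1): flips 1 -> legal
(5,3): flips 1 -> legal
W mobility = 7

Answer: B=6 W=7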